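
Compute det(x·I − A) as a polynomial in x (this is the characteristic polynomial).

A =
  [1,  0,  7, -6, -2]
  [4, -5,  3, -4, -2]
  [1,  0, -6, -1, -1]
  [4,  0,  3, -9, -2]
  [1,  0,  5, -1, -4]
x^5 + 23*x^4 + 210*x^3 + 950*x^2 + 2125*x + 1875

Expanding det(x·I − A) (e.g. by cofactor expansion or by noting that A is similar to its Jordan form J, which has the same characteristic polynomial as A) gives
  χ_A(x) = x^5 + 23*x^4 + 210*x^3 + 950*x^2 + 2125*x + 1875
which factors as (x + 3)*(x + 5)^4. The eigenvalues (with algebraic multiplicities) are λ = -5 with multiplicity 4, λ = -3 with multiplicity 1.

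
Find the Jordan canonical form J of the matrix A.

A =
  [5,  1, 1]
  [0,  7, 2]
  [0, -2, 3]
J_2(5) ⊕ J_1(5)

The characteristic polynomial is
  det(x·I − A) = x^3 - 15*x^2 + 75*x - 125 = (x - 5)^3

Eigenvalues and multiplicities (the geometric multiplicity of λ is n − rank(A − λI), which equals the number of Jordan blocks for λ):
  λ = 5: algebraic multiplicity = 3, geometric multiplicity = 2

Determining the block sizes for each eigenvalue:
  λ = 5: 2 blocks summing to 3 forces exactly one block of size 2 and the rest size 1 → block sizes [2, 1]

Assembling the blocks gives a Jordan form
J =
  [5, 1, 0]
  [0, 5, 0]
  [0, 0, 5]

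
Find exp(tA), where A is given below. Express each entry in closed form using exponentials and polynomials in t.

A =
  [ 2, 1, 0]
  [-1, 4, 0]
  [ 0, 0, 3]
e^{tA} =
  [-t*exp(3*t) + exp(3*t), t*exp(3*t), 0]
  [-t*exp(3*t), t*exp(3*t) + exp(3*t), 0]
  [0, 0, exp(3*t)]

Strategy: write A = P · J · P⁻¹ where J is a Jordan canonical form, so e^{tA} = P · e^{tJ} · P⁻¹, and e^{tJ} can be computed block-by-block.

A has Jordan form
J =
  [3, 1, 0]
  [0, 3, 0]
  [0, 0, 3]
(up to reordering of blocks).

Per-block formulas:
  For a 2×2 Jordan block J_2(3): exp(t · J_2(3)) = e^(3t)·(I + t·N), where N is the 2×2 nilpotent shift.
  For a 1×1 block at λ = 3: exp(t · [3]) = [e^(3t)].

After assembling e^{tJ} and conjugating by P, we get:

e^{tA} =
  [-t*exp(3*t) + exp(3*t), t*exp(3*t), 0]
  [-t*exp(3*t), t*exp(3*t) + exp(3*t), 0]
  [0, 0, exp(3*t)]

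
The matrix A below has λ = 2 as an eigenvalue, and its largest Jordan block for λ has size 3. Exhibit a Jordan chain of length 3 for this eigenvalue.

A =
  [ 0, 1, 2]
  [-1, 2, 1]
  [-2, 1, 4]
A Jordan chain for λ = 2 of length 3:
v_1 = (-1, 0, -1)ᵀ
v_2 = (-2, -1, -2)ᵀ
v_3 = (1, 0, 0)ᵀ

Let N = A − (2)·I. We want v_3 with N^3 v_3 = 0 but N^2 v_3 ≠ 0; then v_{j-1} := N · v_j for j = 3, …, 2.

Pick v_3 = (1, 0, 0)ᵀ.
Then v_2 = N · v_3 = (-2, -1, -2)ᵀ.
Then v_1 = N · v_2 = (-1, 0, -1)ᵀ.

Sanity check: (A − (2)·I) v_1 = (0, 0, 0)ᵀ = 0. ✓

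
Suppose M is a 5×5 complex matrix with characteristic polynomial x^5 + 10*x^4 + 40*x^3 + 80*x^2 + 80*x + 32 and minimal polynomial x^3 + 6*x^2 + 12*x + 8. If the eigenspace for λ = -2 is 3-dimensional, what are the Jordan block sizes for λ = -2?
Block sizes for λ = -2: [3, 1, 1]

Step 1 — from the characteristic polynomial, algebraic multiplicity of λ = -2 is 5. From dim ker(M − (-2)·I) = 3, there are exactly 3 Jordan blocks for λ = -2.
Step 2 — from the minimal polynomial, the factor (x + 2)^3 tells us the largest block for λ = -2 has size 3.
Step 3 — with total size 5, 3 blocks, and largest block 3, the block sizes (in nonincreasing order) are [3, 1, 1].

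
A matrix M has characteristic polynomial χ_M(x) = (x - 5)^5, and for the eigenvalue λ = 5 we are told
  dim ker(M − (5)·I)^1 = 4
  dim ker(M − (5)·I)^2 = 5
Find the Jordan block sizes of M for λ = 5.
Block sizes for λ = 5: [2, 1, 1, 1]

From the dimensions of kernels of powers, the number of Jordan blocks of size at least j is d_j − d_{j−1} where d_j = dim ker(N^j) (with d_0 = 0). Computing the differences gives [4, 1].
The number of blocks of size exactly k is (#blocks of size ≥ k) − (#blocks of size ≥ k + 1), so the partition is: 3 block(s) of size 1, 1 block(s) of size 2.
In nonincreasing order the block sizes are [2, 1, 1, 1].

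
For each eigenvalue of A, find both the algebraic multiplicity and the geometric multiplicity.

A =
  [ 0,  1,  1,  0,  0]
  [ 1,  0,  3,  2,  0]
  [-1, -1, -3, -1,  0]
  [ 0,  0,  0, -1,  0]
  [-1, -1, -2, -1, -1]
λ = -1: alg = 5, geom = 3

Step 1 — factor the characteristic polynomial to read off the algebraic multiplicities:
  χ_A(x) = (x + 1)^5

Step 2 — compute geometric multiplicities via the rank-nullity identity g(λ) = n − rank(A − λI):
  rank(A − (-1)·I) = 2, so dim ker(A − (-1)·I) = n − 2 = 3

Summary:
  λ = -1: algebraic multiplicity = 5, geometric multiplicity = 3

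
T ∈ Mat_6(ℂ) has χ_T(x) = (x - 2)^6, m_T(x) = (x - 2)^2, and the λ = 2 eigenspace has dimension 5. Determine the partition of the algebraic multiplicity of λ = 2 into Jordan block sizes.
Block sizes for λ = 2: [2, 1, 1, 1, 1]

Step 1 — from the characteristic polynomial, algebraic multiplicity of λ = 2 is 6. From dim ker(T − (2)·I) = 5, there are exactly 5 Jordan blocks for λ = 2.
Step 2 — from the minimal polynomial, the factor (x − 2)^2 tells us the largest block for λ = 2 has size 2.
Step 3 — with total size 6, 5 blocks, and largest block 2, the block sizes (in nonincreasing order) are [2, 1, 1, 1, 1].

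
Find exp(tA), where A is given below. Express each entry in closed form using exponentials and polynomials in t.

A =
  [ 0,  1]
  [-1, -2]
e^{tA} =
  [t*exp(-t) + exp(-t), t*exp(-t)]
  [-t*exp(-t), -t*exp(-t) + exp(-t)]

Strategy: write A = P · J · P⁻¹ where J is a Jordan canonical form, so e^{tA} = P · e^{tJ} · P⁻¹, and e^{tJ} can be computed block-by-block.

A has Jordan form
J =
  [-1,  1]
  [ 0, -1]
(up to reordering of blocks).

Per-block formulas:
  For a 2×2 Jordan block J_2(-1): exp(t · J_2(-1)) = e^(-1t)·(I + t·N), where N is the 2×2 nilpotent shift.

After assembling e^{tJ} and conjugating by P, we get:

e^{tA} =
  [t*exp(-t) + exp(-t), t*exp(-t)]
  [-t*exp(-t), -t*exp(-t) + exp(-t)]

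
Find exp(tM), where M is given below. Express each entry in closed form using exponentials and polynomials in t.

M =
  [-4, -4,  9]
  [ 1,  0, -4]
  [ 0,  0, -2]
e^{tM} =
  [-2*t*exp(-2*t) + exp(-2*t), -4*t*exp(-2*t), -t^2*exp(-2*t) + 9*t*exp(-2*t)]
  [t*exp(-2*t), 2*t*exp(-2*t) + exp(-2*t), t^2*exp(-2*t)/2 - 4*t*exp(-2*t)]
  [0, 0, exp(-2*t)]

Strategy: write M = P · J · P⁻¹ where J is a Jordan canonical form, so e^{tM} = P · e^{tJ} · P⁻¹, and e^{tJ} can be computed block-by-block.

M has Jordan form
J =
  [-2,  1,  0]
  [ 0, -2,  1]
  [ 0,  0, -2]
(up to reordering of blocks).

Per-block formulas:
  For a 3×3 Jordan block J_3(-2): exp(t · J_3(-2)) = e^(-2t)·(I + t·N + (t^2/2)·N^2), where N is the 3×3 nilpotent shift.

After assembling e^{tJ} and conjugating by P, we get:

e^{tM} =
  [-2*t*exp(-2*t) + exp(-2*t), -4*t*exp(-2*t), -t^2*exp(-2*t) + 9*t*exp(-2*t)]
  [t*exp(-2*t), 2*t*exp(-2*t) + exp(-2*t), t^2*exp(-2*t)/2 - 4*t*exp(-2*t)]
  [0, 0, exp(-2*t)]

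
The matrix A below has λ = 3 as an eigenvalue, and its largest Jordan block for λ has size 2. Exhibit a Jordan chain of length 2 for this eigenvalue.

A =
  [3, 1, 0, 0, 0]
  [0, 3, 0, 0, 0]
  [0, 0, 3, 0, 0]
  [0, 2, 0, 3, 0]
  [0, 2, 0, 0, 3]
A Jordan chain for λ = 3 of length 2:
v_1 = (1, 0, 0, 2, 2)ᵀ
v_2 = (0, 1, 0, 0, 0)ᵀ

Let N = A − (3)·I. We want v_2 with N^2 v_2 = 0 but N^1 v_2 ≠ 0; then v_{j-1} := N · v_j for j = 2, …, 2.

Pick v_2 = (0, 1, 0, 0, 0)ᵀ.
Then v_1 = N · v_2 = (1, 0, 0, 2, 2)ᵀ.

Sanity check: (A − (3)·I) v_1 = (0, 0, 0, 0, 0)ᵀ = 0. ✓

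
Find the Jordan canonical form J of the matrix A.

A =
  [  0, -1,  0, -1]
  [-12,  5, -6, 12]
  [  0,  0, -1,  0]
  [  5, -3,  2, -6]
J_2(-1) ⊕ J_1(-1) ⊕ J_1(1)

The characteristic polynomial is
  det(x·I − A) = x^4 + 2*x^3 - 2*x - 1 = (x - 1)*(x + 1)^3

Eigenvalues and multiplicities (the geometric multiplicity of λ is n − rank(A − λI), which equals the number of Jordan blocks for λ):
  λ = -1: algebraic multiplicity = 3, geometric multiplicity = 2
  λ = 1: algebraic multiplicity = 1, geometric multiplicity = 1

Determining the block sizes for each eigenvalue:
  λ = -1: 2 blocks summing to 3 forces exactly one block of size 2 and the rest size 1 → block sizes [2, 1]
  λ = 1: one block (gm = 1), so the single block has size am = 1 → block sizes [1]

Assembling the blocks gives a Jordan form
J =
  [-1,  1,  0, 0]
  [ 0, -1,  0, 0]
  [ 0,  0, -1, 0]
  [ 0,  0,  0, 1]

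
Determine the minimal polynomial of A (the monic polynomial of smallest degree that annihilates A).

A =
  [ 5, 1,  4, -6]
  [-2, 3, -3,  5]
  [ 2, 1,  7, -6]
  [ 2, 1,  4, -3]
x^3 - 9*x^2 + 27*x - 27

The characteristic polynomial is χ_A(x) = (x - 3)^4, so the eigenvalues are known. The minimal polynomial is
  m_A(x) = Π_λ (x − λ)^{k_λ}
where k_λ is the size of the *largest* Jordan block for λ (equivalently, the smallest k with (A − λI)^k v = 0 for every generalised eigenvector v of λ).

  λ = 3: largest Jordan block has size 3, contributing (x − 3)^3

So m_A(x) = (x - 3)^3 = x^3 - 9*x^2 + 27*x - 27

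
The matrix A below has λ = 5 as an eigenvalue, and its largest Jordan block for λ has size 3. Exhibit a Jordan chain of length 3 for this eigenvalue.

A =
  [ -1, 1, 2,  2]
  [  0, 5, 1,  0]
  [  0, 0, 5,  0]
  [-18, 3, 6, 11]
A Jordan chain for λ = 5 of length 3:
v_1 = (1, 0, 0, 3)ᵀ
v_2 = (2, 1, 0, 6)ᵀ
v_3 = (0, 0, 1, 0)ᵀ

Let N = A − (5)·I. We want v_3 with N^3 v_3 = 0 but N^2 v_3 ≠ 0; then v_{j-1} := N · v_j for j = 3, …, 2.

Pick v_3 = (0, 0, 1, 0)ᵀ.
Then v_2 = N · v_3 = (2, 1, 0, 6)ᵀ.
Then v_1 = N · v_2 = (1, 0, 0, 3)ᵀ.

Sanity check: (A − (5)·I) v_1 = (0, 0, 0, 0)ᵀ = 0. ✓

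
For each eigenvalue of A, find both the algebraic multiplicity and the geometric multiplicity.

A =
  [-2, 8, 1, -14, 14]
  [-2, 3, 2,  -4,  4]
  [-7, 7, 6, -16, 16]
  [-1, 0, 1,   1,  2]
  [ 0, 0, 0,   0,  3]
λ = -1: alg = 1, geom = 1; λ = 3: alg = 4, geom = 2

Step 1 — factor the characteristic polynomial to read off the algebraic multiplicities:
  χ_A(x) = (x - 3)^4*(x + 1)

Step 2 — compute geometric multiplicities via the rank-nullity identity g(λ) = n − rank(A − λI):
  rank(A − (-1)·I) = 4, so dim ker(A − (-1)·I) = n − 4 = 1
  rank(A − (3)·I) = 3, so dim ker(A − (3)·I) = n − 3 = 2

Summary:
  λ = -1: algebraic multiplicity = 1, geometric multiplicity = 1
  λ = 3: algebraic multiplicity = 4, geometric multiplicity = 2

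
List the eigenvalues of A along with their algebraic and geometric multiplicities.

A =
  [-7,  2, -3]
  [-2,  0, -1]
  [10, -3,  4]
λ = -1: alg = 3, geom = 1

Step 1 — factor the characteristic polynomial to read off the algebraic multiplicities:
  χ_A(x) = (x + 1)^3

Step 2 — compute geometric multiplicities via the rank-nullity identity g(λ) = n − rank(A − λI):
  rank(A − (-1)·I) = 2, so dim ker(A − (-1)·I) = n − 2 = 1

Summary:
  λ = -1: algebraic multiplicity = 3, geometric multiplicity = 1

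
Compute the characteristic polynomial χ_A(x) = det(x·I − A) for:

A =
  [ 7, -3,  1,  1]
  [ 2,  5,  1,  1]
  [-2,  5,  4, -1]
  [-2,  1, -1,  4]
x^4 - 20*x^3 + 150*x^2 - 500*x + 625

Expanding det(x·I − A) (e.g. by cofactor expansion or by noting that A is similar to its Jordan form J, which has the same characteristic polynomial as A) gives
  χ_A(x) = x^4 - 20*x^3 + 150*x^2 - 500*x + 625
which factors as (x - 5)^4. The eigenvalues (with algebraic multiplicities) are λ = 5 with multiplicity 4.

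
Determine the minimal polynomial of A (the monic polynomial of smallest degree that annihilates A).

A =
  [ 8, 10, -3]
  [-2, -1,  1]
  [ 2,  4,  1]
x^3 - 8*x^2 + 21*x - 18

The characteristic polynomial is χ_A(x) = (x - 3)^2*(x - 2), so the eigenvalues are known. The minimal polynomial is
  m_A(x) = Π_λ (x − λ)^{k_λ}
where k_λ is the size of the *largest* Jordan block for λ (equivalently, the smallest k with (A − λI)^k v = 0 for every generalised eigenvector v of λ).

  λ = 2: largest Jordan block has size 1, contributing (x − 2)
  λ = 3: largest Jordan block has size 2, contributing (x − 3)^2

So m_A(x) = (x - 3)^2*(x - 2) = x^3 - 8*x^2 + 21*x - 18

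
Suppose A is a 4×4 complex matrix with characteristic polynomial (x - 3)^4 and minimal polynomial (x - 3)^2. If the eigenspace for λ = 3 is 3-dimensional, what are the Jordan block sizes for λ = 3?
Block sizes for λ = 3: [2, 1, 1]

Step 1 — from the characteristic polynomial, algebraic multiplicity of λ = 3 is 4. From dim ker(A − (3)·I) = 3, there are exactly 3 Jordan blocks for λ = 3.
Step 2 — from the minimal polynomial, the factor (x − 3)^2 tells us the largest block for λ = 3 has size 2.
Step 3 — with total size 4, 3 blocks, and largest block 2, the block sizes (in nonincreasing order) are [2, 1, 1].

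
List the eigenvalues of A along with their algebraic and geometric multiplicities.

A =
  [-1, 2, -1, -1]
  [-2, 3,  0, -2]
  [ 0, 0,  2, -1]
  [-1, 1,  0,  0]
λ = 1: alg = 4, geom = 2

Step 1 — factor the characteristic polynomial to read off the algebraic multiplicities:
  χ_A(x) = (x - 1)^4

Step 2 — compute geometric multiplicities via the rank-nullity identity g(λ) = n − rank(A − λI):
  rank(A − (1)·I) = 2, so dim ker(A − (1)·I) = n − 2 = 2

Summary:
  λ = 1: algebraic multiplicity = 4, geometric multiplicity = 2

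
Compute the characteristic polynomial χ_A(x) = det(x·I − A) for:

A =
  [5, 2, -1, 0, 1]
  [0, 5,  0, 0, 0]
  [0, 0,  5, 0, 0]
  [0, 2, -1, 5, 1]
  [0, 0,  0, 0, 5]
x^5 - 25*x^4 + 250*x^3 - 1250*x^2 + 3125*x - 3125

Expanding det(x·I − A) (e.g. by cofactor expansion or by noting that A is similar to its Jordan form J, which has the same characteristic polynomial as A) gives
  χ_A(x) = x^5 - 25*x^4 + 250*x^3 - 1250*x^2 + 3125*x - 3125
which factors as (x - 5)^5. The eigenvalues (with algebraic multiplicities) are λ = 5 with multiplicity 5.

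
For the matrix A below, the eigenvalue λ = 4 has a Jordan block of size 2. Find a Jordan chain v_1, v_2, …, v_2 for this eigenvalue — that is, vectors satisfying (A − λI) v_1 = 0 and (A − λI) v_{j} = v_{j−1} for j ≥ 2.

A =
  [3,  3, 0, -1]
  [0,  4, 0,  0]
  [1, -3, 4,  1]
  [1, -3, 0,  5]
A Jordan chain for λ = 4 of length 2:
v_1 = (-1, 0, 1, 1)ᵀ
v_2 = (1, 0, 0, 0)ᵀ

Let N = A − (4)·I. We want v_2 with N^2 v_2 = 0 but N^1 v_2 ≠ 0; then v_{j-1} := N · v_j for j = 2, …, 2.

Pick v_2 = (1, 0, 0, 0)ᵀ.
Then v_1 = N · v_2 = (-1, 0, 1, 1)ᵀ.

Sanity check: (A − (4)·I) v_1 = (0, 0, 0, 0)ᵀ = 0. ✓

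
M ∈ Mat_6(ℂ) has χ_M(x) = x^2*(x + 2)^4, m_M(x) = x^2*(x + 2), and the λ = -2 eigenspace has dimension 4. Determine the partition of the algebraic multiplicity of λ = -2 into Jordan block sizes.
Block sizes for λ = -2: [1, 1, 1, 1]

Step 1 — from the characteristic polynomial, algebraic multiplicity of λ = -2 is 4. From dim ker(M − (-2)·I) = 4, there are exactly 4 Jordan blocks for λ = -2.
Step 2 — from the minimal polynomial, the factor (x + 2) tells us the largest block for λ = -2 has size 1.
Step 3 — with total size 4, 4 blocks, and largest block 1, the block sizes (in nonincreasing order) are [1, 1, 1, 1].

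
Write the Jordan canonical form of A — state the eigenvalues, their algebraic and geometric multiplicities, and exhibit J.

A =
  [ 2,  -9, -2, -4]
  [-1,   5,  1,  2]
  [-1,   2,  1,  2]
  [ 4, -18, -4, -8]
J_3(0) ⊕ J_1(0)

The characteristic polynomial is
  det(x·I − A) = x^4

Eigenvalues and multiplicities (the geometric multiplicity of λ is n − rank(A − λI), which equals the number of Jordan blocks for λ):
  λ = 0: algebraic multiplicity = 4, geometric multiplicity = 2

Determining the block sizes for each eigenvalue:
  λ = 0: with am = 4 and gm = 2, the partition is not yet determined (e.g. several partitions of 4 into 2 parts exist). Let N = A − (0)·I. Computing rank(N^1) = 2, rank(N^2) = 1, rank(N^3) = 0; the number of blocks of size ≥ j is rank(N^{j−1}) − rank(N^j), giving [2, 1, 1]. So we have 1 block(s) of size 3, 1 block(s) of size 1 → block sizes [3, 1]

Assembling the blocks gives a Jordan form
J =
  [0, 1, 0, 0]
  [0, 0, 1, 0]
  [0, 0, 0, 0]
  [0, 0, 0, 0]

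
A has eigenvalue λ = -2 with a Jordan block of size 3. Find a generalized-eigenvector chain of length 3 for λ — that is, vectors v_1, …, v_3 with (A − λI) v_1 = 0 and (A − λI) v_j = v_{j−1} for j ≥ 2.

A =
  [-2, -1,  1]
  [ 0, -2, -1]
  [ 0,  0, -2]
A Jordan chain for λ = -2 of length 3:
v_1 = (1, 0, 0)ᵀ
v_2 = (1, -1, 0)ᵀ
v_3 = (0, 0, 1)ᵀ

Let N = A − (-2)·I. We want v_3 with N^3 v_3 = 0 but N^2 v_3 ≠ 0; then v_{j-1} := N · v_j for j = 3, …, 2.

Pick v_3 = (0, 0, 1)ᵀ.
Then v_2 = N · v_3 = (1, -1, 0)ᵀ.
Then v_1 = N · v_2 = (1, 0, 0)ᵀ.

Sanity check: (A − (-2)·I) v_1 = (0, 0, 0)ᵀ = 0. ✓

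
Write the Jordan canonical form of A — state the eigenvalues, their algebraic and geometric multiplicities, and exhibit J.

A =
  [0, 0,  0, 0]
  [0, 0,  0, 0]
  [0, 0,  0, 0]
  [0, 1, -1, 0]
J_2(0) ⊕ J_1(0) ⊕ J_1(0)

The characteristic polynomial is
  det(x·I − A) = x^4

Eigenvalues and multiplicities (the geometric multiplicity of λ is n − rank(A − λI), which equals the number of Jordan blocks for λ):
  λ = 0: algebraic multiplicity = 4, geometric multiplicity = 3

Determining the block sizes for each eigenvalue:
  λ = 0: 3 blocks summing to 4 forces exactly one block of size 2 and the rest size 1 → block sizes [2, 1, 1]

Assembling the blocks gives a Jordan form
J =
  [0, 1, 0, 0]
  [0, 0, 0, 0]
  [0, 0, 0, 0]
  [0, 0, 0, 0]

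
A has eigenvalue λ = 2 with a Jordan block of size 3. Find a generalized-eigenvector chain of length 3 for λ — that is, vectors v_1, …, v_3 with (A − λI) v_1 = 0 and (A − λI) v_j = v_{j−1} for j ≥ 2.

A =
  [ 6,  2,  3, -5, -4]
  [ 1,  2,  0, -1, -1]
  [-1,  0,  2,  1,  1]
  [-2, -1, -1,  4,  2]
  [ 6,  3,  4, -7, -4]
A Jordan chain for λ = 2 of length 3:
v_1 = (1, 0, 0, 0, 1)ᵀ
v_2 = (4, 1, -1, -2, 6)ᵀ
v_3 = (1, 0, 0, 0, 0)ᵀ

Let N = A − (2)·I. We want v_3 with N^3 v_3 = 0 but N^2 v_3 ≠ 0; then v_{j-1} := N · v_j for j = 3, …, 2.

Pick v_3 = (1, 0, 0, 0, 0)ᵀ.
Then v_2 = N · v_3 = (4, 1, -1, -2, 6)ᵀ.
Then v_1 = N · v_2 = (1, 0, 0, 0, 1)ᵀ.

Sanity check: (A − (2)·I) v_1 = (0, 0, 0, 0, 0)ᵀ = 0. ✓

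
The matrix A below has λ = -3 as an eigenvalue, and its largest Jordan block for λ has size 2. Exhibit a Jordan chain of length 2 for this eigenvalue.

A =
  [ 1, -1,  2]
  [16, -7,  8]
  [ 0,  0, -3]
A Jordan chain for λ = -3 of length 2:
v_1 = (4, 16, 0)ᵀ
v_2 = (1, 0, 0)ᵀ

Let N = A − (-3)·I. We want v_2 with N^2 v_2 = 0 but N^1 v_2 ≠ 0; then v_{j-1} := N · v_j for j = 2, …, 2.

Pick v_2 = (1, 0, 0)ᵀ.
Then v_1 = N · v_2 = (4, 16, 0)ᵀ.

Sanity check: (A − (-3)·I) v_1 = (0, 0, 0)ᵀ = 0. ✓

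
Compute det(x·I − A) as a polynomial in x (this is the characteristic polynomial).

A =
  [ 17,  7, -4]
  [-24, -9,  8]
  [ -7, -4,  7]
x^3 - 15*x^2 + 75*x - 125

Expanding det(x·I − A) (e.g. by cofactor expansion or by noting that A is similar to its Jordan form J, which has the same characteristic polynomial as A) gives
  χ_A(x) = x^3 - 15*x^2 + 75*x - 125
which factors as (x - 5)^3. The eigenvalues (with algebraic multiplicities) are λ = 5 with multiplicity 3.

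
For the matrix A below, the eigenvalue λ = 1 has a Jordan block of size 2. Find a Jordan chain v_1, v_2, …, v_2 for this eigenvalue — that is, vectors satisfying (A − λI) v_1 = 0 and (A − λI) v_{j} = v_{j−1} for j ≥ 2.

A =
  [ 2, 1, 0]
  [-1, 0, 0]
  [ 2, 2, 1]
A Jordan chain for λ = 1 of length 2:
v_1 = (1, -1, 2)ᵀ
v_2 = (1, 0, 0)ᵀ

Let N = A − (1)·I. We want v_2 with N^2 v_2 = 0 but N^1 v_2 ≠ 0; then v_{j-1} := N · v_j for j = 2, …, 2.

Pick v_2 = (1, 0, 0)ᵀ.
Then v_1 = N · v_2 = (1, -1, 2)ᵀ.

Sanity check: (A − (1)·I) v_1 = (0, 0, 0)ᵀ = 0. ✓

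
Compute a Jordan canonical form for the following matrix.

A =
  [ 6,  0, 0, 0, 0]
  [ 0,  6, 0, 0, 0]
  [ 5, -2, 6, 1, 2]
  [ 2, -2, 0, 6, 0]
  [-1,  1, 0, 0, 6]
J_2(6) ⊕ J_2(6) ⊕ J_1(6)

The characteristic polynomial is
  det(x·I − A) = x^5 - 30*x^4 + 360*x^3 - 2160*x^2 + 6480*x - 7776 = (x - 6)^5

Eigenvalues and multiplicities (the geometric multiplicity of λ is n − rank(A − λI), which equals the number of Jordan blocks for λ):
  λ = 6: algebraic multiplicity = 5, geometric multiplicity = 3

Determining the block sizes for each eigenvalue:
  λ = 6: with am = 5 and gm = 3, the partition is not yet determined (e.g. several partitions of 5 into 3 parts exist). Let N = A − (6)·I. Computing rank(N^1) = 2, rank(N^2) = 0; the number of blocks of size ≥ j is rank(N^{j−1}) − rank(N^j), giving [3, 2]. So we have 2 block(s) of size 2, 1 block(s) of size 1 → block sizes [2, 2, 1]

Assembling the blocks gives a Jordan form
J =
  [6, 1, 0, 0, 0]
  [0, 6, 0, 0, 0]
  [0, 0, 6, 1, 0]
  [0, 0, 0, 6, 0]
  [0, 0, 0, 0, 6]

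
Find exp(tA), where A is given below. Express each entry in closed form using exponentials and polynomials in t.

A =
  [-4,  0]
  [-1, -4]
e^{tA} =
  [exp(-4*t), 0]
  [-t*exp(-4*t), exp(-4*t)]

Strategy: write A = P · J · P⁻¹ where J is a Jordan canonical form, so e^{tA} = P · e^{tJ} · P⁻¹, and e^{tJ} can be computed block-by-block.

A has Jordan form
J =
  [-4,  1]
  [ 0, -4]
(up to reordering of blocks).

Per-block formulas:
  For a 2×2 Jordan block J_2(-4): exp(t · J_2(-4)) = e^(-4t)·(I + t·N), where N is the 2×2 nilpotent shift.

After assembling e^{tJ} and conjugating by P, we get:

e^{tA} =
  [exp(-4*t), 0]
  [-t*exp(-4*t), exp(-4*t)]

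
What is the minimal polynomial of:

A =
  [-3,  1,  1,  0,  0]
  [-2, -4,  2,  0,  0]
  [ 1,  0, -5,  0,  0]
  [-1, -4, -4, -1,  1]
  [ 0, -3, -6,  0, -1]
x^5 + 14*x^4 + 73*x^3 + 172*x^2 + 176*x + 64

The characteristic polynomial is χ_A(x) = (x + 1)^2*(x + 4)^3, so the eigenvalues are known. The minimal polynomial is
  m_A(x) = Π_λ (x − λ)^{k_λ}
where k_λ is the size of the *largest* Jordan block for λ (equivalently, the smallest k with (A − λI)^k v = 0 for every generalised eigenvector v of λ).

  λ = -4: largest Jordan block has size 3, contributing (x + 4)^3
  λ = -1: largest Jordan block has size 2, contributing (x + 1)^2

So m_A(x) = (x + 1)^2*(x + 4)^3 = x^5 + 14*x^4 + 73*x^3 + 172*x^2 + 176*x + 64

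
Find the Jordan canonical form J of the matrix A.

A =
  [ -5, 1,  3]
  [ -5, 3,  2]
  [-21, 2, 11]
J_3(3)

The characteristic polynomial is
  det(x·I − A) = x^3 - 9*x^2 + 27*x - 27 = (x - 3)^3

Eigenvalues and multiplicities (the geometric multiplicity of λ is n − rank(A − λI), which equals the number of Jordan blocks for λ):
  λ = 3: algebraic multiplicity = 3, geometric multiplicity = 1

Determining the block sizes for each eigenvalue:
  λ = 3: one block (gm = 1), so the single block has size am = 3 → block sizes [3]

Assembling the blocks gives a Jordan form
J =
  [3, 1, 0]
  [0, 3, 1]
  [0, 0, 3]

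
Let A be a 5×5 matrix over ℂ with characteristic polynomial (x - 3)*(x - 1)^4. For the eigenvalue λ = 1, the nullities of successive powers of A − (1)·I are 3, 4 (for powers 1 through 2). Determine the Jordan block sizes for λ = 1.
Block sizes for λ = 1: [2, 1, 1]

From the dimensions of kernels of powers, the number of Jordan blocks of size at least j is d_j − d_{j−1} where d_j = dim ker(N^j) (with d_0 = 0). Computing the differences gives [3, 1].
The number of blocks of size exactly k is (#blocks of size ≥ k) − (#blocks of size ≥ k + 1), so the partition is: 2 block(s) of size 1, 1 block(s) of size 2.
In nonincreasing order the block sizes are [2, 1, 1].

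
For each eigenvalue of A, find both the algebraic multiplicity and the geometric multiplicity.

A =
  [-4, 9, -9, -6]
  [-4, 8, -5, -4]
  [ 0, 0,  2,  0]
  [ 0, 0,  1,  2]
λ = 2: alg = 4, geom = 2

Step 1 — factor the characteristic polynomial to read off the algebraic multiplicities:
  χ_A(x) = (x - 2)^4

Step 2 — compute geometric multiplicities via the rank-nullity identity g(λ) = n − rank(A − λI):
  rank(A − (2)·I) = 2, so dim ker(A − (2)·I) = n − 2 = 2

Summary:
  λ = 2: algebraic multiplicity = 4, geometric multiplicity = 2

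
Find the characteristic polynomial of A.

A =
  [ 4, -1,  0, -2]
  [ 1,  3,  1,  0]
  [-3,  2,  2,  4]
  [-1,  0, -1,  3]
x^4 - 12*x^3 + 54*x^2 - 108*x + 81

Expanding det(x·I − A) (e.g. by cofactor expansion or by noting that A is similar to its Jordan form J, which has the same characteristic polynomial as A) gives
  χ_A(x) = x^4 - 12*x^3 + 54*x^2 - 108*x + 81
which factors as (x - 3)^4. The eigenvalues (with algebraic multiplicities) are λ = 3 with multiplicity 4.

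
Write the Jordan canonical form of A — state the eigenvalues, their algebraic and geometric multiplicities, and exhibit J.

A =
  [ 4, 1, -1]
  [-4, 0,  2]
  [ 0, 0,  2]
J_2(2) ⊕ J_1(2)

The characteristic polynomial is
  det(x·I − A) = x^3 - 6*x^2 + 12*x - 8 = (x - 2)^3

Eigenvalues and multiplicities (the geometric multiplicity of λ is n − rank(A − λI), which equals the number of Jordan blocks for λ):
  λ = 2: algebraic multiplicity = 3, geometric multiplicity = 2

Determining the block sizes for each eigenvalue:
  λ = 2: 2 blocks summing to 3 forces exactly one block of size 2 and the rest size 1 → block sizes [2, 1]

Assembling the blocks gives a Jordan form
J =
  [2, 1, 0]
  [0, 2, 0]
  [0, 0, 2]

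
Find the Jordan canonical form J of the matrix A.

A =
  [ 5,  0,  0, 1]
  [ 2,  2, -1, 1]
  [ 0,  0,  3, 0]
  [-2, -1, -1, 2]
J_3(3) ⊕ J_1(3)

The characteristic polynomial is
  det(x·I − A) = x^4 - 12*x^3 + 54*x^2 - 108*x + 81 = (x - 3)^4

Eigenvalues and multiplicities (the geometric multiplicity of λ is n − rank(A − λI), which equals the number of Jordan blocks for λ):
  λ = 3: algebraic multiplicity = 4, geometric multiplicity = 2

Determining the block sizes for each eigenvalue:
  λ = 3: with am = 4 and gm = 2, the partition is not yet determined (e.g. several partitions of 4 into 2 parts exist). Let N = A − (3)·I. Computing rank(N^1) = 2, rank(N^2) = 1, rank(N^3) = 0; the number of blocks of size ≥ j is rank(N^{j−1}) − rank(N^j), giving [2, 1, 1]. So we have 1 block(s) of size 3, 1 block(s) of size 1 → block sizes [3, 1]

Assembling the blocks gives a Jordan form
J =
  [3, 1, 0, 0]
  [0, 3, 1, 0]
  [0, 0, 3, 0]
  [0, 0, 0, 3]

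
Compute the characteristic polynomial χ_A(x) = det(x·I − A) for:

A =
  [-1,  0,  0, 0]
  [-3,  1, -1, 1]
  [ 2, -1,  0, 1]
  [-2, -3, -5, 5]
x^4 - 5*x^3 + 6*x^2 + 4*x - 8

Expanding det(x·I − A) (e.g. by cofactor expansion or by noting that A is similar to its Jordan form J, which has the same characteristic polynomial as A) gives
  χ_A(x) = x^4 - 5*x^3 + 6*x^2 + 4*x - 8
which factors as (x - 2)^3*(x + 1). The eigenvalues (with algebraic multiplicities) are λ = -1 with multiplicity 1, λ = 2 with multiplicity 3.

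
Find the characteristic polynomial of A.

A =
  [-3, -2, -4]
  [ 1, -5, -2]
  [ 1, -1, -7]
x^3 + 15*x^2 + 75*x + 125

Expanding det(x·I − A) (e.g. by cofactor expansion or by noting that A is similar to its Jordan form J, which has the same characteristic polynomial as A) gives
  χ_A(x) = x^3 + 15*x^2 + 75*x + 125
which factors as (x + 5)^3. The eigenvalues (with algebraic multiplicities) are λ = -5 with multiplicity 3.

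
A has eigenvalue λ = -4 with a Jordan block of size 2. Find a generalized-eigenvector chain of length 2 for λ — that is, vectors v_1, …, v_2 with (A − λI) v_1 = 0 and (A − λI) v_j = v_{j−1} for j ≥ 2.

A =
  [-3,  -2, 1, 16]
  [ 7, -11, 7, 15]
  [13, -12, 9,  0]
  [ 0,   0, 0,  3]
A Jordan chain for λ = -4 of length 2:
v_1 = (-1, 0, 1, 0)ᵀ
v_2 = (1, 1, 0, 0)ᵀ

Let N = A − (-4)·I. We want v_2 with N^2 v_2 = 0 but N^1 v_2 ≠ 0; then v_{j-1} := N · v_j for j = 2, …, 2.

Pick v_2 = (1, 1, 0, 0)ᵀ.
Then v_1 = N · v_2 = (-1, 0, 1, 0)ᵀ.

Sanity check: (A − (-4)·I) v_1 = (0, 0, 0, 0)ᵀ = 0. ✓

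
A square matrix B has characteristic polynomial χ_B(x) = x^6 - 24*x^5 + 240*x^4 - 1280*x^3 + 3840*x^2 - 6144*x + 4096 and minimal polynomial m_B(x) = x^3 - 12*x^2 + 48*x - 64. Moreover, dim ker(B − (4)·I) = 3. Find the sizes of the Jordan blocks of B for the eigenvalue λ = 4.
Block sizes for λ = 4: [3, 2, 1]

Step 1 — from the characteristic polynomial, algebraic multiplicity of λ = 4 is 6. From dim ker(B − (4)·I) = 3, there are exactly 3 Jordan blocks for λ = 4.
Step 2 — from the minimal polynomial, the factor (x − 4)^3 tells us the largest block for λ = 4 has size 3.
Step 3 — with total size 6, 3 blocks, and largest block 3, the block sizes (in nonincreasing order) are [3, 2, 1].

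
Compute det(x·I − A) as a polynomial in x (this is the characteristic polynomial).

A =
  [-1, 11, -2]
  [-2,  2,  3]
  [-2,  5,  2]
x^3 - 3*x^2 + 3*x - 1

Expanding det(x·I − A) (e.g. by cofactor expansion or by noting that A is similar to its Jordan form J, which has the same characteristic polynomial as A) gives
  χ_A(x) = x^3 - 3*x^2 + 3*x - 1
which factors as (x - 1)^3. The eigenvalues (with algebraic multiplicities) are λ = 1 with multiplicity 3.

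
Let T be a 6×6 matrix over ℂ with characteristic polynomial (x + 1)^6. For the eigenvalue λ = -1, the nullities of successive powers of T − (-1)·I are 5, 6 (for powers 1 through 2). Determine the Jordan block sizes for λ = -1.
Block sizes for λ = -1: [2, 1, 1, 1, 1]

From the dimensions of kernels of powers, the number of Jordan blocks of size at least j is d_j − d_{j−1} where d_j = dim ker(N^j) (with d_0 = 0). Computing the differences gives [5, 1].
The number of blocks of size exactly k is (#blocks of size ≥ k) − (#blocks of size ≥ k + 1), so the partition is: 4 block(s) of size 1, 1 block(s) of size 2.
In nonincreasing order the block sizes are [2, 1, 1, 1, 1].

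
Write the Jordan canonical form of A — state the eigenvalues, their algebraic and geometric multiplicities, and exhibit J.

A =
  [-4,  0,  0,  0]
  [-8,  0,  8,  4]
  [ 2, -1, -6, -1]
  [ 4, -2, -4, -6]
J_2(-4) ⊕ J_1(-4) ⊕ J_1(-4)

The characteristic polynomial is
  det(x·I − A) = x^4 + 16*x^3 + 96*x^2 + 256*x + 256 = (x + 4)^4

Eigenvalues and multiplicities (the geometric multiplicity of λ is n − rank(A − λI), which equals the number of Jordan blocks for λ):
  λ = -4: algebraic multiplicity = 4, geometric multiplicity = 3

Determining the block sizes for each eigenvalue:
  λ = -4: 3 blocks summing to 4 forces exactly one block of size 2 and the rest size 1 → block sizes [2, 1, 1]

Assembling the blocks gives a Jordan form
J =
  [-4,  1,  0,  0]
  [ 0, -4,  0,  0]
  [ 0,  0, -4,  0]
  [ 0,  0,  0, -4]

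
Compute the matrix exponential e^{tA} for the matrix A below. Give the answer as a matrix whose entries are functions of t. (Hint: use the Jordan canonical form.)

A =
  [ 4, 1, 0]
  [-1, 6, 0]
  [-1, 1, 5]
e^{tA} =
  [-t*exp(5*t) + exp(5*t), t*exp(5*t), 0]
  [-t*exp(5*t), t*exp(5*t) + exp(5*t), 0]
  [-t*exp(5*t), t*exp(5*t), exp(5*t)]

Strategy: write A = P · J · P⁻¹ where J is a Jordan canonical form, so e^{tA} = P · e^{tJ} · P⁻¹, and e^{tJ} can be computed block-by-block.

A has Jordan form
J =
  [5, 1, 0]
  [0, 5, 0]
  [0, 0, 5]
(up to reordering of blocks).

Per-block formulas:
  For a 2×2 Jordan block J_2(5): exp(t · J_2(5)) = e^(5t)·(I + t·N), where N is the 2×2 nilpotent shift.
  For a 1×1 block at λ = 5: exp(t · [5]) = [e^(5t)].

After assembling e^{tJ} and conjugating by P, we get:

e^{tA} =
  [-t*exp(5*t) + exp(5*t), t*exp(5*t), 0]
  [-t*exp(5*t), t*exp(5*t) + exp(5*t), 0]
  [-t*exp(5*t), t*exp(5*t), exp(5*t)]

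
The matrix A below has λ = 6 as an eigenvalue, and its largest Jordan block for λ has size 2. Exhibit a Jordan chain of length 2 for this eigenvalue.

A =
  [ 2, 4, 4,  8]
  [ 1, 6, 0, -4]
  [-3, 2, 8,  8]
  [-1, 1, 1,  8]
A Jordan chain for λ = 6 of length 2:
v_1 = (-4, 1, -3, -1)ᵀ
v_2 = (1, 0, 0, 0)ᵀ

Let N = A − (6)·I. We want v_2 with N^2 v_2 = 0 but N^1 v_2 ≠ 0; then v_{j-1} := N · v_j for j = 2, …, 2.

Pick v_2 = (1, 0, 0, 0)ᵀ.
Then v_1 = N · v_2 = (-4, 1, -3, -1)ᵀ.

Sanity check: (A − (6)·I) v_1 = (0, 0, 0, 0)ᵀ = 0. ✓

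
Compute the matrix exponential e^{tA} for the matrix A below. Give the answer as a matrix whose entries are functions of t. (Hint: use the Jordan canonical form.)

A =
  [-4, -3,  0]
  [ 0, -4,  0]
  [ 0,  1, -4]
e^{tA} =
  [exp(-4*t), -3*t*exp(-4*t), 0]
  [0, exp(-4*t), 0]
  [0, t*exp(-4*t), exp(-4*t)]

Strategy: write A = P · J · P⁻¹ where J is a Jordan canonical form, so e^{tA} = P · e^{tJ} · P⁻¹, and e^{tJ} can be computed block-by-block.

A has Jordan form
J =
  [-4,  1,  0]
  [ 0, -4,  0]
  [ 0,  0, -4]
(up to reordering of blocks).

Per-block formulas:
  For a 1×1 block at λ = -4: exp(t · [-4]) = [e^(-4t)].
  For a 2×2 Jordan block J_2(-4): exp(t · J_2(-4)) = e^(-4t)·(I + t·N), where N is the 2×2 nilpotent shift.

After assembling e^{tJ} and conjugating by P, we get:

e^{tA} =
  [exp(-4*t), -3*t*exp(-4*t), 0]
  [0, exp(-4*t), 0]
  [0, t*exp(-4*t), exp(-4*t)]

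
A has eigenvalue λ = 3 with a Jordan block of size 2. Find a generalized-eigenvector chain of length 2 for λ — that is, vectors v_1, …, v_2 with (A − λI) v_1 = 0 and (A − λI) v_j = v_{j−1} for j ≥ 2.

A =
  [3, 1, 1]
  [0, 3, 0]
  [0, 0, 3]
A Jordan chain for λ = 3 of length 2:
v_1 = (1, 0, 0)ᵀ
v_2 = (0, 1, 0)ᵀ

Let N = A − (3)·I. We want v_2 with N^2 v_2 = 0 but N^1 v_2 ≠ 0; then v_{j-1} := N · v_j for j = 2, …, 2.

Pick v_2 = (0, 1, 0)ᵀ.
Then v_1 = N · v_2 = (1, 0, 0)ᵀ.

Sanity check: (A − (3)·I) v_1 = (0, 0, 0)ᵀ = 0. ✓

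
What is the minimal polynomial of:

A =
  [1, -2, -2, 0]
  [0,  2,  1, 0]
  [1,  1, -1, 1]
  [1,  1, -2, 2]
x^3 - 3*x^2 + 3*x - 1

The characteristic polynomial is χ_A(x) = (x - 1)^4, so the eigenvalues are known. The minimal polynomial is
  m_A(x) = Π_λ (x − λ)^{k_λ}
where k_λ is the size of the *largest* Jordan block for λ (equivalently, the smallest k with (A − λI)^k v = 0 for every generalised eigenvector v of λ).

  λ = 1: largest Jordan block has size 3, contributing (x − 1)^3

So m_A(x) = (x - 1)^3 = x^3 - 3*x^2 + 3*x - 1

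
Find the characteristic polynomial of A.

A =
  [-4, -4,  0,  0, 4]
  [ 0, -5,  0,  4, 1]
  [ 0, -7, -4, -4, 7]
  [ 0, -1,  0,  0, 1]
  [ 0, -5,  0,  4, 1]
x^5 + 12*x^4 + 48*x^3 + 64*x^2

Expanding det(x·I − A) (e.g. by cofactor expansion or by noting that A is similar to its Jordan form J, which has the same characteristic polynomial as A) gives
  χ_A(x) = x^5 + 12*x^4 + 48*x^3 + 64*x^2
which factors as x^2*(x + 4)^3. The eigenvalues (with algebraic multiplicities) are λ = -4 with multiplicity 3, λ = 0 with multiplicity 2.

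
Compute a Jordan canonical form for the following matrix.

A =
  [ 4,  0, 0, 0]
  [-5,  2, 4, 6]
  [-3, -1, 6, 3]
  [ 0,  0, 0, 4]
J_3(4) ⊕ J_1(4)

The characteristic polynomial is
  det(x·I − A) = x^4 - 16*x^3 + 96*x^2 - 256*x + 256 = (x - 4)^4

Eigenvalues and multiplicities (the geometric multiplicity of λ is n − rank(A − λI), which equals the number of Jordan blocks for λ):
  λ = 4: algebraic multiplicity = 4, geometric multiplicity = 2

Determining the block sizes for each eigenvalue:
  λ = 4: with am = 4 and gm = 2, the partition is not yet determined (e.g. several partitions of 4 into 2 parts exist). Let N = A − (4)·I. Computing rank(N^1) = 2, rank(N^2) = 1, rank(N^3) = 0; the number of blocks of size ≥ j is rank(N^{j−1}) − rank(N^j), giving [2, 1, 1]. So we have 1 block(s) of size 3, 1 block(s) of size 1 → block sizes [3, 1]

Assembling the blocks gives a Jordan form
J =
  [4, 1, 0, 0]
  [0, 4, 1, 0]
  [0, 0, 4, 0]
  [0, 0, 0, 4]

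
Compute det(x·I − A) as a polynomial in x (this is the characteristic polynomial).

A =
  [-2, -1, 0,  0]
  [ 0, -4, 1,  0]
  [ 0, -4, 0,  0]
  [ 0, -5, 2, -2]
x^4 + 8*x^3 + 24*x^2 + 32*x + 16

Expanding det(x·I − A) (e.g. by cofactor expansion or by noting that A is similar to its Jordan form J, which has the same characteristic polynomial as A) gives
  χ_A(x) = x^4 + 8*x^3 + 24*x^2 + 32*x + 16
which factors as (x + 2)^4. The eigenvalues (with algebraic multiplicities) are λ = -2 with multiplicity 4.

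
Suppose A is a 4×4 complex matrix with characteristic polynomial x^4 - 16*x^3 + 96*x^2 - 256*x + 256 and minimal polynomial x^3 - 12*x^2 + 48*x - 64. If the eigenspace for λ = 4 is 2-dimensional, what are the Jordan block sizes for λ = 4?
Block sizes for λ = 4: [3, 1]

Step 1 — from the characteristic polynomial, algebraic multiplicity of λ = 4 is 4. From dim ker(A − (4)·I) = 2, there are exactly 2 Jordan blocks for λ = 4.
Step 2 — from the minimal polynomial, the factor (x − 4)^3 tells us the largest block for λ = 4 has size 3.
Step 3 — with total size 4, 2 blocks, and largest block 3, the block sizes (in nonincreasing order) are [3, 1].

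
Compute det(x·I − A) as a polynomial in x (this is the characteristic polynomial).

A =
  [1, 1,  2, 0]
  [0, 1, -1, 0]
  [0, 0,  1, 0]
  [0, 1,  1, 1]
x^4 - 4*x^3 + 6*x^2 - 4*x + 1

Expanding det(x·I − A) (e.g. by cofactor expansion or by noting that A is similar to its Jordan form J, which has the same characteristic polynomial as A) gives
  χ_A(x) = x^4 - 4*x^3 + 6*x^2 - 4*x + 1
which factors as (x - 1)^4. The eigenvalues (with algebraic multiplicities) are λ = 1 with multiplicity 4.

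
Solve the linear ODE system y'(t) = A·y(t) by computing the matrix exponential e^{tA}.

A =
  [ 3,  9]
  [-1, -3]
e^{tA} =
  [3*t + 1, 9*t]
  [-t, 1 - 3*t]

Strategy: write A = P · J · P⁻¹ where J is a Jordan canonical form, so e^{tA} = P · e^{tJ} · P⁻¹, and e^{tJ} can be computed block-by-block.

A has Jordan form
J =
  [0, 1]
  [0, 0]
(up to reordering of blocks).

Per-block formulas:
  For a 2×2 Jordan block J_2(0): exp(t · J_2(0)) = e^(0t)·(I + t·N), where N is the 2×2 nilpotent shift.

After assembling e^{tJ} and conjugating by P, we get:

e^{tA} =
  [3*t + 1, 9*t]
  [-t, 1 - 3*t]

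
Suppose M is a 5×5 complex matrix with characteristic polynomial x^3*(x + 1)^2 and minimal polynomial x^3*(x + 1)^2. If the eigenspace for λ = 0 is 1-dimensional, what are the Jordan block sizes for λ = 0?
Block sizes for λ = 0: [3]

Step 1 — from the characteristic polynomial, algebraic multiplicity of λ = 0 is 3. From dim ker(M − (0)·I) = 1, there are exactly 1 Jordan blocks for λ = 0.
Step 2 — from the minimal polynomial, the factor (x − 0)^3 tells us the largest block for λ = 0 has size 3.
Step 3 — with total size 3, 1 blocks, and largest block 3, the block sizes (in nonincreasing order) are [3].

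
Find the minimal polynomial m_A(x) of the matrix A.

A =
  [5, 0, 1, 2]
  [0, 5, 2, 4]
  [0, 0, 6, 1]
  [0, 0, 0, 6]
x^3 - 17*x^2 + 96*x - 180

The characteristic polynomial is χ_A(x) = (x - 6)^2*(x - 5)^2, so the eigenvalues are known. The minimal polynomial is
  m_A(x) = Π_λ (x − λ)^{k_λ}
where k_λ is the size of the *largest* Jordan block for λ (equivalently, the smallest k with (A − λI)^k v = 0 for every generalised eigenvector v of λ).

  λ = 5: largest Jordan block has size 1, contributing (x − 5)
  λ = 6: largest Jordan block has size 2, contributing (x − 6)^2

So m_A(x) = (x - 6)^2*(x - 5) = x^3 - 17*x^2 + 96*x - 180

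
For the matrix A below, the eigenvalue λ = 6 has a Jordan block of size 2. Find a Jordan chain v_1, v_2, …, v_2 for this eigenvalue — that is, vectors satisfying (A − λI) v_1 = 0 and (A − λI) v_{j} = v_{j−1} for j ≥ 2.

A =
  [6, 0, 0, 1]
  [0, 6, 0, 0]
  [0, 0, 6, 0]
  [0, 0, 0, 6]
A Jordan chain for λ = 6 of length 2:
v_1 = (1, 0, 0, 0)ᵀ
v_2 = (0, 0, 0, 1)ᵀ

Let N = A − (6)·I. We want v_2 with N^2 v_2 = 0 but N^1 v_2 ≠ 0; then v_{j-1} := N · v_j for j = 2, …, 2.

Pick v_2 = (0, 0, 0, 1)ᵀ.
Then v_1 = N · v_2 = (1, 0, 0, 0)ᵀ.

Sanity check: (A − (6)·I) v_1 = (0, 0, 0, 0)ᵀ = 0. ✓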